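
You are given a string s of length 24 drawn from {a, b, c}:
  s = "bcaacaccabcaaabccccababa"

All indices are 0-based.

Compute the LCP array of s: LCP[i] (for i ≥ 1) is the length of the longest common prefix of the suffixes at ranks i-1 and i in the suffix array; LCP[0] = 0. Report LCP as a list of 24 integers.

sorted suffixes:
  #0 SA[0]=23  'a'
  #1 SA[1]=11  'aaabccccababa'
  #2 SA[2]=12  'aabccccababa'
  #3 SA[3]=2  'aacaccabcaaabccccababa'
  #4 SA[4]=21  'aba'
  #5 SA[5]=19  'ababa'
  #6 SA[6]=8  'abcaaabccccababa'
  #7 SA[7]=13  'abccccababa'
  #8 SA[8]=3  'acaccabcaaabccccababa'
  #9 SA[9]=5  'accabcaaabccccababa'
  #10 SA[10]=22  'ba'
  #11 SA[11]=20  'baba'
  #12 SA[12]=9  'bcaaabccccababa'
  #13 SA[13]=0  'bcaacaccabcaaabccccababa'
  #14 SA[14]=14  'bccccababa'
  #15 SA[15]=10  'caaabccccababa'
  #16 SA[16]=1  'caacaccabcaaabccccababa'
  #17 SA[17]=18  'cababa'
  #18 SA[18]=7  'cabcaaabccccababa'
  #19 SA[19]=4  'caccabcaaabccccababa'
  #20 SA[20]=17  'ccababa'
  #21 SA[21]=6  'ccabcaaabccccababa'
  #22 SA[22]=16  'cccababa'
  #23 SA[23]=15  'ccccababa'

SA = [23, 11, 12, 2, 21, 19, 8, 13, 3, 5, 22, 20, 9, 0, 14, 10, 1, 18, 7, 4, 17, 6, 16, 15]
rank  pair      lcp
   1  s[23:],s[11:]  1  'a'
   2  s[11:],s[12:]  2  'aa'
   3  s[12:],s[2:]  2  'aa'
   4  s[2:],s[21:]  1  'a'
   5  s[21:],s[19:]  3  'aba'
   6  s[19:],s[8:]  2  'ab'
   7  s[8:],s[13:]  3  'abc'
   8  s[13:],s[3:]  1  'a'
   9  s[3:],s[5:]  2  'ac'
  10  s[5:],s[22:]  0  ''
  11  s[22:],s[20:]  2  'ba'
  12  s[20:],s[9:]  1  'b'
  13  s[9:],s[0:]  4  'bcaa'
  14  s[0:],s[14:]  2  'bc'
  15  s[14:],s[10:]  0  ''
  16  s[10:],s[1:]  3  'caa'
  17  s[1:],s[18:]  2  'ca'
  18  s[18:],s[7:]  3  'cab'
  19  s[7:],s[4:]  2  'ca'
  20  s[4:],s[17:]  1  'c'
  21  s[17:],s[6:]  4  'ccab'
  22  s[6:],s[16:]  2  'cc'
  23  s[16:],s[15:]  3  'ccc'

[0, 1, 2, 2, 1, 3, 2, 3, 1, 2, 0, 2, 1, 4, 2, 0, 3, 2, 3, 2, 1, 4, 2, 3]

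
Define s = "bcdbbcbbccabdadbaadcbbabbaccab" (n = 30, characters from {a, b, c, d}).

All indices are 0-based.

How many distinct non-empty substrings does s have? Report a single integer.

rank | idx | suffix
   0 |  16 | aadcbbabbaccab
   1 |  28 | ab
   2 |  22 | abbaccab
   3 |  10 | abdadbaadcbbabbaccab
   4 |  25 | accab
   5 |  13 | adbaadcbbabbaccab
   6 |  17 | adcbbabbaccab
   7 |  29 | b
   8 |  15 | baadcbbabbaccab
   9 |  21 | babbaccab
  10 |  24 | baccab
  11 |  20 | bbabbaccab
  12 |  23 | bbaccab
  13 |   3 | bbcbbccabdadbaadcbbabbaccab
  14 |   6 | bbccabdadbaadcbbabbaccab
  15 |   4 | bcbbccabdadbaadcbbabbaccab
  16 |   7 | bccabdadbaadcbbabbaccab
  17 |   0 | bcdbbcbbccabdadbaadcbbabbaccab
  18 |  11 | bdadbaadcbbabbaccab
  19 |  27 | cab
  20 |   9 | cabdadbaadcbbabbaccab
  21 |  19 | cbbabbaccab
  22 |   5 | cbbccabdadbaadcbbabbaccab
  23 |  26 | ccab
  24 |   8 | ccabdadbaadcbbabbaccab
  25 |   1 | cdbbcbbccabdadbaadcbbabbaccab
  26 |  12 | dadbaadcbbabbaccab
  27 |  14 | dbaadcbbabbaccab
  28 |   2 | dbbcbbccabdadbaadcbbabbaccab
  29 |  18 | dcbbabbaccab

SA = [16, 28, 22, 10, 25, 13, 17, 29, 15, 21, 24, 20, 23, 3, 6, 4, 7, 0, 11, 27, 9, 19, 5, 26, 8, 1, 12, 14, 2, 18]
i: (SA[i-1],SA[i]) lcp shared
  1: (16,28) 1 'a'
  2: (28,22) 2 'ab'
  3: (22,10) 2 'ab'
  4: (10,25) 1 'a'
  5: (25,13) 1 'a'
  6: (13,17) 2 'ad'
  7: (17,29) 0 ''
  8: (29,15) 1 'b'
  9: (15,21) 2 'ba'
  10: (21,24) 2 'ba'
  11: (24,20) 1 'b'
  12: (20,23) 3 'bba'
  13: (23,3) 2 'bb'
  14: (3,6) 3 'bbc'
  15: (6,4) 1 'b'
  16: (4,7) 2 'bc'
  17: (7,0) 2 'bc'
  18: (0,11) 1 'b'
  19: (11,27) 0 ''
  20: (27,9) 3 'cab'
  21: (9,19) 1 'c'
  22: (19,5) 3 'cbb'
  23: (5,26) 1 'c'
  24: (26,8) 4 'ccab'
  25: (8,1) 1 'c'
  26: (1,12) 0 ''
  27: (12,14) 1 'd'
  28: (14,2) 2 'db'
  29: (2,18) 1 'd'

n(n+1)/2 = 30·31/2 = 465
Σ LCP = 0 + 1 + 2 + 2 + 1 + 1 + 2 + 0 + 1 + 2 + 2 + 1 + 3 + 2 + 3 + 1 + 2 + 2 + 1 + 0 + 3 + 1 + 3 + 1 + 4 + 1 + 0 + 1 + 2 + 1 = 46
distinct = 465 − 46 = 419

419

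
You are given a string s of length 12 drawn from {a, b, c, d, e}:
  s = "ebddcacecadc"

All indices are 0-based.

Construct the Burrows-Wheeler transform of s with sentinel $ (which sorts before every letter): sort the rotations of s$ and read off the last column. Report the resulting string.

ccceddeaadb$c

rank  rotation       last
    0  $ebddcacecadc  c
    1  acecadc$ebddc  c
    2  adc$ebddcacec  c
    3  bddcacecadc$e  e
    4  c$ebddcacecad  d
    5  cacecadc$ebdd  d
    6  cadc$ebddcace  e
    7  cecadc$ebddca  a
    8  dc$ebddcaceca  a
    9  dcacecadc$ebd  d
   10  ddcacecadc$eb  b
   11  ebddcacecadc$  $
   12  ecadc$ebddcac  c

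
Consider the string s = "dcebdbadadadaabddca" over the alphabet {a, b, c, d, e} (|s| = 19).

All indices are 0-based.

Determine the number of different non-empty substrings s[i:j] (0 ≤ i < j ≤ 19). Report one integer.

rank→(start, suffix):
  0 → (18, 'a')
  1 → (12, 'aabddca')
  2 → (13, 'abddca')
  3 → (10, 'adaabddca')
  4 → (8, 'adadaabddca')
  5 → (6, 'adadadaabddca')
  6 → (5, 'badadadaabddca')
  7 → (3, 'bdbadadadaabddca')
  8 → (14, 'bddca')
  9 → (17, 'ca')
  10 → (1, 'cebdbadadadaabddca')
  11 → (11, 'daabddca')
  12 → (9, 'dadaabddca')
  13 → (7, 'dadadaabddca')
  14 → (4, 'dbadadadaabddca')
  15 → (16, 'dca')
  16 → (0, 'dcebdbadadadaabddca')
  17 → (15, 'ddca')
  18 → (2, 'ebdbadadadaabddca')

SA = [18, 12, 13, 10, 8, 6, 5, 3, 14, 17, 1, 11, 9, 7, 4, 16, 0, 15, 2]
[i] adj suffixes → lcp
  [1] 18/12 → 1 ('a')
  [2] 12/13 → 1 ('a')
  [3] 13/10 → 1 ('a')
  [4] 10/8 → 3 ('ada')
  [5] 8/6 → 5 ('adada')
  [6] 6/5 → 0 ('')
  [7] 5/3 → 1 ('b')
  [8] 3/14 → 2 ('bd')
  [9] 14/17 → 0 ('')
  [10] 17/1 → 1 ('c')
  [11] 1/11 → 0 ('')
  [12] 11/9 → 2 ('da')
  [13] 9/7 → 4 ('dada')
  [14] 7/4 → 1 ('d')
  [15] 4/16 → 1 ('d')
  [16] 16/0 → 2 ('dc')
  [17] 0/15 → 1 ('d')
  [18] 15/2 → 0 ('')

n(n+1)/2 = 19·20/2 = 190
Σ LCP = 0 + 1 + 1 + 1 + 3 + 5 + 0 + 1 + 2 + 0 + 1 + 0 + 2 + 4 + 1 + 1 + 2 + 1 + 0 = 26
distinct = 190 − 26 = 164

164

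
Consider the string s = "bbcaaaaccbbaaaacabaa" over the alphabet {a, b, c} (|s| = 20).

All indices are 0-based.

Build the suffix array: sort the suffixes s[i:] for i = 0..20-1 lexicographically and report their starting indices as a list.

rank | idx | suffix
   0 |  19 | a
   1 |  18 | aa
   2 |  11 | aaaacabaa
   3 |   3 | aaaaccbbaaaacabaa
   4 |  12 | aaacabaa
   5 |   4 | aaaccbbaaaacabaa
   6 |  13 | aacabaa
   7 |   5 | aaccbbaaaacabaa
   8 |  16 | abaa
   9 |  14 | acabaa
  10 |   6 | accbbaaaacabaa
  11 |  17 | baa
  12 |  10 | baaaacabaa
  13 |   9 | bbaaaacabaa
  14 |   0 | bbcaaaaccbbaaaacabaa
  15 |   1 | bcaaaaccbbaaaacabaa
  16 |   2 | caaaaccbbaaaacabaa
  17 |  15 | cabaa
  18 |   8 | cbbaaaacabaa
  19 |   7 | ccbbaaaacabaa

[19, 18, 11, 3, 12, 4, 13, 5, 16, 14, 6, 17, 10, 9, 0, 1, 2, 15, 8, 7]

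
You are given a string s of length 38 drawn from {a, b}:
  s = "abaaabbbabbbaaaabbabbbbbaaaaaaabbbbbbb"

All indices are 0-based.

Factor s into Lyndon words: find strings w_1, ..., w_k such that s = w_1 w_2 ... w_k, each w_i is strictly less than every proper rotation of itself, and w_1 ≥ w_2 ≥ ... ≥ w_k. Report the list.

emit factor 1: 'ab' (i=0, period=2)
emit factor 2: 'aaabbbabbb' (i=2, period=10)
emit factor 3: 'aaaabbabbbbb' (i=12, period=12)
emit factor 4: 'aaaaaaabbbbbbb' (i=24, period=14)

["ab", "aaabbbabbb", "aaaabbabbbbb", "aaaaaaabbbbbbb"]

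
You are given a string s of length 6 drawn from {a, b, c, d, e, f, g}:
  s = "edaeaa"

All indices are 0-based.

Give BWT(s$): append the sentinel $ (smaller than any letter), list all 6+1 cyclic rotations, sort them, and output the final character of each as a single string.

rank  rotation last
    0  $edaeaa  a
    1  a$edaea  a
    2  aa$edae  e
    3  aeaa$ed  d
    4  daeaa$e  e
    5  eaa$eda  a
    6  edaeaa$  $

aaedea$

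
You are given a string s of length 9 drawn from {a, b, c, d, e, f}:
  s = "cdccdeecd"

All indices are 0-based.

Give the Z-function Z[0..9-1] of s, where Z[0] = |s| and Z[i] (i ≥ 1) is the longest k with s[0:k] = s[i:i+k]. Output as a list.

Z[0]=9
i=1: fresh scan; Z[1]=0
i=2: fresh scan; Z[2]=1 extend→box=[2,3)
i=3: fresh scan; Z[3]=2 extend→box=[3,5)
i=4: min(r-i=1, Z[1]=0)=0; Z[4]=0
i=5: fresh scan; Z[5]=0
i=6: fresh scan; Z[6]=0
i=7: fresh scan; Z[7]=2 extend→box=[7,9)
i=8: min(r-i=1, Z[1]=0)=0; Z[8]=0

[9, 0, 1, 2, 0, 0, 0, 2, 0]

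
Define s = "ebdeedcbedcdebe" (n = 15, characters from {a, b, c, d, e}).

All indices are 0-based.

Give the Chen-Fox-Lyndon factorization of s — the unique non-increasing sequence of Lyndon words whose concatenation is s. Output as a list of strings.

["e", "bdeedcbedcdebe"]

emit factor 1: 'e' (i=0, period=1)
emit factor 2: 'bdeedcbedcdebe' (i=1, period=14)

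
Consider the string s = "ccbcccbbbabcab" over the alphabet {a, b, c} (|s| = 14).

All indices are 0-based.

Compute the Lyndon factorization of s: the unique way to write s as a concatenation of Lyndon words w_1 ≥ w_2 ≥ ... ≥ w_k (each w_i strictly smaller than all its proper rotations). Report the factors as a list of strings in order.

emit factor 1: 'c' (i=0, period=1)
emit factor 2: 'c' (i=1, period=1)
emit factor 3: 'bccc' (i=2, period=4)
emit factor 4: 'b' (i=6, period=1)
emit factor 5: 'b' (i=7, period=1)
emit factor 6: 'b' (i=8, period=1)
emit factor 7: 'abc' (i=9, period=3)
emit factor 8: 'ab' (i=12, period=2)

["c", "c", "bccc", "b", "b", "b", "abc", "ab"]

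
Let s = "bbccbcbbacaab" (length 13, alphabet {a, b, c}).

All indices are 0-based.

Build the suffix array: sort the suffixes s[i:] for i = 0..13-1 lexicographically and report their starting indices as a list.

[10, 11, 8, 12, 7, 6, 0, 4, 1, 9, 5, 3, 2]

sorted suffixes:
  #0 SA[0]=10  'aab'
  #1 SA[1]=11  'ab'
  #2 SA[2]=8  'acaab'
  #3 SA[3]=12  'b'
  #4 SA[4]=7  'bacaab'
  #5 SA[5]=6  'bbacaab'
  #6 SA[6]=0  'bbccbcbbacaab'
  #7 SA[7]=4  'bcbbacaab'
  #8 SA[8]=1  'bccbcbbacaab'
  #9 SA[9]=9  'caab'
  #10 SA[10]=5  'cbbacaab'
  #11 SA[11]=3  'cbcbbacaab'
  #12 SA[12]=2  'ccbcbbacaab'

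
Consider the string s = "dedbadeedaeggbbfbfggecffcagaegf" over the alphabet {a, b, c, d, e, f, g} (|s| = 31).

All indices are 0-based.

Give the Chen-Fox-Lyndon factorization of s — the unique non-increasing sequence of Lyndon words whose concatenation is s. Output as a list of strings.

["de", "d", "b", "adeedaeggbbfbfggecffcagaegf"]

emit factor 1: 'de' (i=0, period=2)
emit factor 2: 'd' (i=2, period=1)
emit factor 3: 'b' (i=3, period=1)
emit factor 4: 'adeedaeggbbfbfggecffcagaegf' (i=4, period=27)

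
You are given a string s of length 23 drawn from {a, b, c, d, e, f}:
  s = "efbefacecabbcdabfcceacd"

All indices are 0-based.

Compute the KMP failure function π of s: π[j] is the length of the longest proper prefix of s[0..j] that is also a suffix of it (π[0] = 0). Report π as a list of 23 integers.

[0, 0, 0, 1, 2, 0, 0, 1, 0, 0, 0, 0, 0, 0, 0, 0, 0, 0, 0, 1, 0, 0, 0]

π[0] = 0
j=1 s[j]='f': π[1]=0 (border '')
j=2 s[j]='b': π[2]=0 (border '')
j=3 s[j]='e': π[3]=1 (border 'e')
j=4 s[j]='f': π[4]=2 (border 'ef')
j=5 s[j]='a': k: 2→0; π[5]=0 (border '')
j=6 s[j]='c': π[6]=0 (border '')
j=7 s[j]='e': π[7]=1 (border 'e')
j=8 s[j]='c': k: 1→0; π[8]=0 (border '')
j=9 s[j]='a': π[9]=0 (border '')
j=10 s[j]='b': π[10]=0 (border '')
j=11 s[j]='b': π[11]=0 (border '')
j=12 s[j]='c': π[12]=0 (border '')
j=13 s[j]='d': π[13]=0 (border '')
j=14 s[j]='a': π[14]=0 (border '')
j=15 s[j]='b': π[15]=0 (border '')
j=16 s[j]='f': π[16]=0 (border '')
j=17 s[j]='c': π[17]=0 (border '')
j=18 s[j]='c': π[18]=0 (border '')
j=19 s[j]='e': π[19]=1 (border 'e')
j=20 s[j]='a': k: 1→0; π[20]=0 (border '')
j=21 s[j]='c': π[21]=0 (border '')
j=22 s[j]='d': π[22]=0 (border '')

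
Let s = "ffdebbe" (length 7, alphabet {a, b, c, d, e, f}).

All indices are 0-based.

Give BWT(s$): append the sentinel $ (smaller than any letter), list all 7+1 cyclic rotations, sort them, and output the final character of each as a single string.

rank  rotation  last
    0  $ffdebbe  e
    1  bbe$ffde  e
    2  be$ffdeb  b
    3  debbe$ff  f
    4  e$ffdebb  b
    5  ebbe$ffd  d
    6  fdebbe$f  f
    7  ffdebbe$  $

eebfbdf$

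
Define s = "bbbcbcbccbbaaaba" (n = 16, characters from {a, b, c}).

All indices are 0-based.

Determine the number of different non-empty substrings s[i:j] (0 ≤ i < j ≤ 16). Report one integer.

112

rank | idx | suffix
   0 |  15 | a
   1 |  11 | aaaba
   2 |  12 | aaba
   3 |  13 | aba
   4 |  14 | ba
   5 |  10 | baaaba
   6 |   9 | bbaaaba
   7 |   0 | bbbcbcbccbbaaaba
   8 |   1 | bbcbcbccbbaaaba
   9 |   2 | bcbcbccbbaaaba
  10 |   4 | bcbccbbaaaba
  11 |   6 | bccbbaaaba
  12 |   8 | cbbaaaba
  13 |   3 | cbcbccbbaaaba
  14 |   5 | cbccbbaaaba
  15 |   7 | ccbbaaaba

SA = [15, 11, 12, 13, 14, 10, 9, 0, 1, 2, 4, 6, 8, 3, 5, 7]
rank  pair      lcp
   1  s[15:],s[11:]  1  'a'
   2  s[11:],s[12:]  2  'aa'
   3  s[12:],s[13:]  1  'a'
   4  s[13:],s[14:]  0  ''
   5  s[14:],s[10:]  2  'ba'
   6  s[10:],s[9:]  1  'b'
   7  s[9:],s[0:]  2  'bb'
   8  s[0:],s[1:]  2  'bb'
   9  s[1:],s[2:]  1  'b'
  10  s[2:],s[4:]  4  'bcbc'
  11  s[4:],s[6:]  2  'bc'
  12  s[6:],s[8:]  0  ''
  13  s[8:],s[3:]  2  'cb'
  14  s[3:],s[5:]  3  'cbc'
  15  s[5:],s[7:]  1  'c'

n(n+1)/2 = 16·17/2 = 136
Σ LCP = 0 + 1 + 2 + 1 + 0 + 2 + 1 + 2 + 2 + 1 + 4 + 2 + 0 + 2 + 3 + 1 = 24
distinct = 136 − 24 = 112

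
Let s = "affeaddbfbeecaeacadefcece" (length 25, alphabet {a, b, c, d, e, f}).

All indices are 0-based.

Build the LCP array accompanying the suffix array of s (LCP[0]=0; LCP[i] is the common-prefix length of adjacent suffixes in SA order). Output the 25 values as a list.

[0, 1, 2, 1, 1, 0, 1, 0, 2, 1, 2, 0, 1, 1, 0, 1, 2, 1, 2, 1, 1, 0, 1, 1, 1]

sorted suffixes:
  #0 SA[0]=15  'acadefcece'
  #1 SA[1]=4  'addbfbeecaeacadefcece'
  #2 SA[2]=17  'adefcece'
  #3 SA[3]=13  'aeacadefcece'
  #4 SA[4]=0  'affeaddbfbeecaeacadefcece'
  #5 SA[5]=9  'beecaeacadefcece'
  #6 SA[6]=7  'bfbeecaeacadefcece'
  #7 SA[7]=16  'cadefcece'
  #8 SA[8]=12  'caeacadefcece'
  #9 SA[9]=23  'ce'
  #10 SA[10]=21  'cece'
  #11 SA[11]=6  'dbfbeecaeacadefcece'
  #12 SA[12]=5  'ddbfbeecaeacadefcece'
  #13 SA[13]=18  'defcece'
  #14 SA[14]=24  'e'
  #15 SA[15]=14  'eacadefcece'
  #16 SA[16]=3  'eaddbfbeecaeacadefcece'
  #17 SA[17]=11  'ecaeacadefcece'
  #18 SA[18]=22  'ece'
  #19 SA[19]=10  'eecaeacadefcece'
  #20 SA[20]=19  'efcece'
  #21 SA[21]=8  'fbeecaeacadefcece'
  #22 SA[22]=20  'fcece'
  #23 SA[23]=2  'feaddbfbeecaeacadefcece'
  #24 SA[24]=1  'ffeaddbfbeecaeacadefcece'

SA = [15, 4, 17, 13, 0, 9, 7, 16, 12, 23, 21, 6, 5, 18, 24, 14, 3, 11, 22, 10, 19, 8, 20, 2, 1]
rank  pair      lcp
   1  s[15:],s[4:]  1  'a'
   2  s[4:],s[17:]  2  'ad'
   3  s[17:],s[13:]  1  'a'
   4  s[13:],s[0:]  1  'a'
   5  s[0:],s[9:]  0  ''
   6  s[9:],s[7:]  1  'b'
   7  s[7:],s[16:]  0  ''
   8  s[16:],s[12:]  2  'ca'
   9  s[12:],s[23:]  1  'c'
  10  s[23:],s[21:]  2  'ce'
  11  s[21:],s[6:]  0  ''
  12  s[6:],s[5:]  1  'd'
  13  s[5:],s[18:]  1  'd'
  14  s[18:],s[24:]  0  ''
  15  s[24:],s[14:]  1  'e'
  16  s[14:],s[3:]  2  'ea'
  17  s[3:],s[11:]  1  'e'
  18  s[11:],s[22:]  2  'ec'
  19  s[22:],s[10:]  1  'e'
  20  s[10:],s[19:]  1  'e'
  21  s[19:],s[8:]  0  ''
  22  s[8:],s[20:]  1  'f'
  23  s[20:],s[2:]  1  'f'
  24  s[2:],s[1:]  1  'f'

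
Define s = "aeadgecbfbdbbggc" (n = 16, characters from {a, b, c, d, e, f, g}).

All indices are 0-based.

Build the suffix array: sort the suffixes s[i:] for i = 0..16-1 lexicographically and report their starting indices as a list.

rank→(start, suffix):
  0 → (2, 'adgecbfbdbbggc')
  1 → (0, 'aeadgecbfbdbbggc')
  2 → (11, 'bbggc')
  3 → (9, 'bdbbggc')
  4 → (7, 'bfbdbbggc')
  5 → (12, 'bggc')
  6 → (15, 'c')
  7 → (6, 'cbfbdbbggc')
  8 → (10, 'dbbggc')
  9 → (3, 'dgecbfbdbbggc')
  10 → (1, 'eadgecbfbdbbggc')
  11 → (5, 'ecbfbdbbggc')
  12 → (8, 'fbdbbggc')
  13 → (14, 'gc')
  14 → (4, 'gecbfbdbbggc')
  15 → (13, 'ggc')

[2, 0, 11, 9, 7, 12, 15, 6, 10, 3, 1, 5, 8, 14, 4, 13]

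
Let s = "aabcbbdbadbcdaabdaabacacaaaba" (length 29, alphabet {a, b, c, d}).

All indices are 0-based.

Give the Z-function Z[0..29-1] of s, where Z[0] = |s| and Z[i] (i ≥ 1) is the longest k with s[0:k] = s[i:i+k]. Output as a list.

[29, 1, 0, 0, 0, 0, 0, 0, 1, 0, 0, 0, 0, 3, 1, 0, 0, 3, 1, 0, 1, 0, 1, 0, 2, 3, 1, 0, 1]

Z[0]=29
i=1: fresh scan; Z[1]=1 scan→box=[1,2)
i=2: fresh scan; Z[2]=0
i=3: fresh scan; Z[3]=0
i=4: fresh scan; Z[4]=0
i=5: fresh scan; Z[5]=0
i=6: fresh scan; Z[6]=0
i=7: fresh scan; Z[7]=0
i=8: fresh scan; Z[8]=1 scan→box=[8,9)
i=9: fresh scan; Z[9]=0
i=10: fresh scan; Z[10]=0
i=11: fresh scan; Z[11]=0
i=12: fresh scan; Z[12]=0
i=13: fresh scan; Z[13]=3 scan→box=[13,16)
i=14: min(r-i=2, Z[1]=1)=1; Z[14]=1
i=15: min(r-i=1, Z[2]=0)=0; Z[15]=0
i=16: fresh scan; Z[16]=0
i=17: fresh scan; Z[17]=3 scan→box=[17,20)
i=18: min(r-i=2, Z[1]=1)=1; Z[18]=1
i=19: min(r-i=1, Z[2]=0)=0; Z[19]=0
i=20: fresh scan; Z[20]=1 scan→box=[20,21)
i=21: fresh scan; Z[21]=0
i=22: fresh scan; Z[22]=1 scan→box=[22,23)
i=23: fresh scan; Z[23]=0
i=24: fresh scan; Z[24]=2 scan→box=[24,26)
i=25: min(r-i=1, Z[1]=1)=1; Z[25]=3 scan→box=[25,28)
i=26: min(r-i=2, Z[1]=1)=1; Z[26]=1
i=27: min(r-i=1, Z[2]=0)=0; Z[27]=0
i=28: fresh scan; Z[28]=1 scan→box=[28,29)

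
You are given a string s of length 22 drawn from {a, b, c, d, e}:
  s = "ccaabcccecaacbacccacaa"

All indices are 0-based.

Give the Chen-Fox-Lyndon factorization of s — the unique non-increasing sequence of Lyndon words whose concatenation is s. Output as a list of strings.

["c", "c", "aabcccecaacbacccac", "a", "a"]

emit factor 1: 'c' (i=0, period=1)
emit factor 2: 'c' (i=1, period=1)
emit factor 3: 'aabcccecaacbacccac' (i=2, period=18)
emit factor 4: 'a' (i=20, period=1)
emit factor 5: 'a' (i=21, period=1)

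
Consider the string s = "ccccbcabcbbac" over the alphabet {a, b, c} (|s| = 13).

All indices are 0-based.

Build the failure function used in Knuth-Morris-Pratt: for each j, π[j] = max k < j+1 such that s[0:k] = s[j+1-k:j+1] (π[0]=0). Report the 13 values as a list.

[0, 1, 2, 3, 0, 1, 0, 0, 1, 0, 0, 0, 1]

π[0] = 0
j=1 s[j]='c': π[1]=1 (border 'c')
j=2 s[j]='c': π[2]=2 (border 'cc')
j=3 s[j]='c': π[3]=3 (border 'ccc')
j=4 s[j]='b': k: 3→2→1→0; π[4]=0 (border '')
j=5 s[j]='c': π[5]=1 (border 'c')
j=6 s[j]='a': k: 1→0; π[6]=0 (border '')
j=7 s[j]='b': π[7]=0 (border '')
j=8 s[j]='c': π[8]=1 (border 'c')
j=9 s[j]='b': k: 1→0; π[9]=0 (border '')
j=10 s[j]='b': π[10]=0 (border '')
j=11 s[j]='a': π[11]=0 (border '')
j=12 s[j]='c': π[12]=1 (border 'c')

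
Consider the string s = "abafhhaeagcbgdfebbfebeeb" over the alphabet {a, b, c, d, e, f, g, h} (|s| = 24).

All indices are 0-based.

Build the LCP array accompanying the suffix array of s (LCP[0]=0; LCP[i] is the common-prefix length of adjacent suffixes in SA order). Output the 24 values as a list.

rank→(start, suffix):
  0 → (0, 'abafhhaeagcbgdfebbfebeeb')
  1 → (6, 'aeagcbgdfebbfebeeb')
  2 → (2, 'afhhaeagcbgdfebbfebeeb')
  3 → (8, 'agcbgdfebbfebeeb')
  4 → (23, 'b')
  5 → (1, 'bafhhaeagcbgdfebbfebeeb')
  6 → (16, 'bbfebeeb')
  7 → (20, 'beeb')
  8 → (17, 'bfebeeb')
  9 → (11, 'bgdfebbfebeeb')
  10 → (10, 'cbgdfebbfebeeb')
  11 → (13, 'dfebbfebeeb')
  12 → (7, 'eagcbgdfebbfebeeb')
  13 → (22, 'eb')
  14 → (15, 'ebbfebeeb')
  15 → (19, 'ebeeb')
  16 → (21, 'eeb')
  17 → (14, 'febbfebeeb')
  18 → (18, 'febeeb')
  19 → (3, 'fhhaeagcbgdfebbfebeeb')
  20 → (9, 'gcbgdfebbfebeeb')
  21 → (12, 'gdfebbfebeeb')
  22 → (5, 'haeagcbgdfebbfebeeb')
  23 → (4, 'hhaeagcbgdfebbfebeeb')

SA = [0, 6, 2, 8, 23, 1, 16, 20, 17, 11, 10, 13, 7, 22, 15, 19, 21, 14, 18, 3, 9, 12, 5, 4]
[i] adj suffixes → lcp
  [1] 0/6 → 1 ('a')
  [2] 6/2 → 1 ('a')
  [3] 2/8 → 1 ('a')
  [4] 8/23 → 0 ('')
  [5] 23/1 → 1 ('b')
  [6] 1/16 → 1 ('b')
  [7] 16/20 → 1 ('b')
  [8] 20/17 → 1 ('b')
  [9] 17/11 → 1 ('b')
  [10] 11/10 → 0 ('')
  [11] 10/13 → 0 ('')
  [12] 13/7 → 0 ('')
  [13] 7/22 → 1 ('e')
  [14] 22/15 → 2 ('eb')
  [15] 15/19 → 2 ('eb')
  [16] 19/21 → 1 ('e')
  [17] 21/14 → 0 ('')
  [18] 14/18 → 3 ('feb')
  [19] 18/3 → 1 ('f')
  [20] 3/9 → 0 ('')
  [21] 9/12 → 1 ('g')
  [22] 12/5 → 0 ('')
  [23] 5/4 → 1 ('h')

[0, 1, 1, 1, 0, 1, 1, 1, 1, 1, 0, 0, 0, 1, 2, 2, 1, 0, 3, 1, 0, 1, 0, 1]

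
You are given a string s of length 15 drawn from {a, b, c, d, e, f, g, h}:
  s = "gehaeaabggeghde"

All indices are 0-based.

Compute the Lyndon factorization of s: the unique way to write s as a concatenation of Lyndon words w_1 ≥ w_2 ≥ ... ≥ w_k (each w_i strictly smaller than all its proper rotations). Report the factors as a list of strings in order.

["g", "eh", "ae", "aabggeghde"]

emit factor 1: 'g' (i=0, period=1)
emit factor 2: 'eh' (i=1, period=2)
emit factor 3: 'ae' (i=3, period=2)
emit factor 4: 'aabggeghde' (i=5, period=10)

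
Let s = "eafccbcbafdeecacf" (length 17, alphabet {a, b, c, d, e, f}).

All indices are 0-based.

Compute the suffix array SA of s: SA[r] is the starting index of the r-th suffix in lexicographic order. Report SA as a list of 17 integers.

sorted suffixes:
  #0 SA[0]=14  'acf'
  #1 SA[1]=1  'afccbcbafdeecacf'
  #2 SA[2]=8  'afdeecacf'
  #3 SA[3]=7  'bafdeecacf'
  #4 SA[4]=5  'bcbafdeecacf'
  #5 SA[5]=13  'cacf'
  #6 SA[6]=6  'cbafdeecacf'
  #7 SA[7]=4  'cbcbafdeecacf'
  #8 SA[8]=3  'ccbcbafdeecacf'
  #9 SA[9]=15  'cf'
  #10 SA[10]=10  'deecacf'
  #11 SA[11]=0  'eafccbcbafdeecacf'
  #12 SA[12]=12  'ecacf'
  #13 SA[13]=11  'eecacf'
  #14 SA[14]=16  'f'
  #15 SA[15]=2  'fccbcbafdeecacf'
  #16 SA[16]=9  'fdeecacf'

[14, 1, 8, 7, 5, 13, 6, 4, 3, 15, 10, 0, 12, 11, 16, 2, 9]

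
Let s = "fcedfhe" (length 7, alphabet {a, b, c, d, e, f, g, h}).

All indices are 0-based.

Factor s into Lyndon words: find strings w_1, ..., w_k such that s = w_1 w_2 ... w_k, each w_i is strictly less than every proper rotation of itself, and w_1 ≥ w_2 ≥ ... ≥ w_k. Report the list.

["f", "cedfhe"]

emit factor 1: 'f' (i=0, period=1)
emit factor 2: 'cedfhe' (i=1, period=6)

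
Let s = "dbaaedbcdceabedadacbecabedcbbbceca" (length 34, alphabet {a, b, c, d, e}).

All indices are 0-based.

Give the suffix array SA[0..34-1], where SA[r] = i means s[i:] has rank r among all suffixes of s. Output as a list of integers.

[33, 2, 11, 22, 17, 15, 3, 1, 27, 28, 6, 29, 19, 12, 23, 32, 21, 26, 18, 7, 9, 30, 16, 14, 0, 5, 25, 8, 10, 31, 20, 13, 4, 24]

rank→(start, suffix):
  0 → (33, 'a')
  1 → (2, 'aaedbcdceabedadacbecabedcbbbceca')
  2 → (11, 'abedadacbecabedcbbbceca')
  3 → (22, 'abedcbbbceca')
  4 → (17, 'acbecabedcbbbceca')
  5 → (15, 'adacbecabedcbbbceca')
  6 → (3, 'aedbcdceabedadacbecabedcbbbceca')
  7 → (1, 'baaedbcdceabedadacbecabedcbbbceca')
  8 → (27, 'bbbceca')
  9 → (28, 'bbceca')
  10 → (6, 'bcdceabedadacbecabedcbbbceca')
  11 → (29, 'bceca')
  12 → (19, 'becabedcbbbceca')
  13 → (12, 'bedadacbecabedcbbbceca')
  14 → (23, 'bedcbbbceca')
  15 → (32, 'ca')
  16 → (21, 'cabedcbbbceca')
  17 → (26, 'cbbbceca')
  18 → (18, 'cbecabedcbbbceca')
  19 → (7, 'cdceabedadacbecabedcbbbceca')
  20 → (9, 'ceabedadacbecabedcbbbceca')
  21 → (30, 'ceca')
  22 → (16, 'dacbecabedcbbbceca')
  23 → (14, 'dadacbecabedcbbbceca')
  24 → (0, 'dbaaedbcdceabedadacbecabedcbbbceca')
  25 → (5, 'dbcdceabedadacbecabedcbbbceca')
  26 → (25, 'dcbbbceca')
  27 → (8, 'dceabedadacbecabedcbbbceca')
  28 → (10, 'eabedadacbecabedcbbbceca')
  29 → (31, 'eca')
  30 → (20, 'ecabedcbbbceca')
  31 → (13, 'edadacbecabedcbbbceca')
  32 → (4, 'edbcdceabedadacbecabedcbbbceca')
  33 → (24, 'edcbbbceca')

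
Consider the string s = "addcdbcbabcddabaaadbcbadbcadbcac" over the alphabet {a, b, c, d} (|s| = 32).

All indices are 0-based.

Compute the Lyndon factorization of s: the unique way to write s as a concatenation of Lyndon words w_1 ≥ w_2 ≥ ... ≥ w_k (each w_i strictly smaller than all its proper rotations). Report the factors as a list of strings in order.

["addcdbcb", "abcdd", "ab", "aaadbcbadbcadbcac"]

emit factor 1: 'addcdbcb' (i=0, period=8)
emit factor 2: 'abcdd' (i=8, period=5)
emit factor 3: 'ab' (i=13, period=2)
emit factor 4: 'aaadbcbadbcadbcac' (i=15, period=17)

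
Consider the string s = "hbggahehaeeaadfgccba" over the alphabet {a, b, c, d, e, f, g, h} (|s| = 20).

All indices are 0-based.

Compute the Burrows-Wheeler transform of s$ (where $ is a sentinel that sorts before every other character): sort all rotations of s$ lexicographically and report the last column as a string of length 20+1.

abeahgchcgaeahdgfbe$a

rank  rotation               last
    0  $hbggahehaeeaadfgccba  a
    1  a$hbggahehaeeaadfgccb  b
    2  aadfgccba$hbggahehaee  e
    3  adfgccba$hbggahehaeea  a
    4  aeeaadfgccba$hbggaheh  h
    5  ahehaeeaadfgccba$hbgg  g
    6  ba$hbggahehaeeaadfgcc  c
    7  bggahehaeeaadfgccba$h  h
    8  cba$hbggahehaeeaadfgc  c
    9  ccba$hbggahehaeeaadfg  g
   10  dfgccba$hbggahehaeeaa  a
   11  eaadfgccba$hbggahehae  e
   12  eeaadfgccba$hbggaheha  a
   13  ehaeeaadfgccba$hbggah  h
   14  fgccba$hbggahehaeeaad  d
   15  gahehaeeaadfgccba$hbg  g
   16  gccba$hbggahehaeeaadf  f
   17  ggahehaeeaadfgccba$hb  b
   18  haeeaadfgccba$hbggahe  e
   19  hbggahehaeeaadfgccba$  $
   20  hehaeeaadfgccba$hbgga  a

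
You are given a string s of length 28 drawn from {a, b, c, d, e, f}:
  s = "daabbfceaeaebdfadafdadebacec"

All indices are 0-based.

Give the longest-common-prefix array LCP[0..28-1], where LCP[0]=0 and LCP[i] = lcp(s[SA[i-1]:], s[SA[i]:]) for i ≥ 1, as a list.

[0, 1, 1, 1, 2, 1, 2, 1, 0, 1, 1, 1, 0, 1, 2, 0, 2, 2, 1, 1, 0, 3, 1, 2, 1, 0, 1, 1]

sorted suffixes:
  #0 SA[0]=1  'aabbfceaeaebdfadafdadebacec'
  #1 SA[1]=2  'abbfceaeaebdfadafdadebacec'
  #2 SA[2]=24  'acec'
  #3 SA[3]=15  'adafdadebacec'
  #4 SA[4]=20  'adebacec'
  #5 SA[5]=8  'aeaebdfadafdadebacec'
  #6 SA[6]=10  'aebdfadafdadebacec'
  #7 SA[7]=17  'afdadebacec'
  #8 SA[8]=23  'bacec'
  #9 SA[9]=3  'bbfceaeaebdfadafdadebacec'
  #10 SA[10]=12  'bdfadafdadebacec'
  #11 SA[11]=4  'bfceaeaebdfadafdadebacec'
  #12 SA[12]=27  'c'
  #13 SA[13]=6  'ceaeaebdfadafdadebacec'
  #14 SA[14]=25  'cec'
  #15 SA[15]=0  'daabbfceaeaebdfadafdadebacec'
  #16 SA[16]=19  'dadebacec'
  #17 SA[17]=16  'dafdadebacec'
  #18 SA[18]=21  'debacec'
  #19 SA[19]=13  'dfadafdadebacec'
  #20 SA[20]=7  'eaeaebdfadafdadebacec'
  #21 SA[21]=9  'eaebdfadafdadebacec'
  #22 SA[22]=22  'ebacec'
  #23 SA[23]=11  'ebdfadafdadebacec'
  #24 SA[24]=26  'ec'
  #25 SA[25]=14  'fadafdadebacec'
  #26 SA[26]=5  'fceaeaebdfadafdadebacec'
  #27 SA[27]=18  'fdadebacec'

SA = [1, 2, 24, 15, 20, 8, 10, 17, 23, 3, 12, 4, 27, 6, 25, 0, 19, 16, 21, 13, 7, 9, 22, 11, 26, 14, 5, 18]
rank  pair      lcp
   1  s[1:],s[2:]  1  'a'
   2  s[2:],s[24:]  1  'a'
   3  s[24:],s[15:]  1  'a'
   4  s[15:],s[20:]  2  'ad'
   5  s[20:],s[8:]  1  'a'
   6  s[8:],s[10:]  2  'ae'
   7  s[10:],s[17:]  1  'a'
   8  s[17:],s[23:]  0  ''
   9  s[23:],s[3:]  1  'b'
  10  s[3:],s[12:]  1  'b'
  11  s[12:],s[4:]  1  'b'
  12  s[4:],s[27:]  0  ''
  13  s[27:],s[6:]  1  'c'
  14  s[6:],s[25:]  2  'ce'
  15  s[25:],s[0:]  0  ''
  16  s[0:],s[19:]  2  'da'
  17  s[19:],s[16:]  2  'da'
  18  s[16:],s[21:]  1  'd'
  19  s[21:],s[13:]  1  'd'
  20  s[13:],s[7:]  0  ''
  21  s[7:],s[9:]  3  'eae'
  22  s[9:],s[22:]  1  'e'
  23  s[22:],s[11:]  2  'eb'
  24  s[11:],s[26:]  1  'e'
  25  s[26:],s[14:]  0  ''
  26  s[14:],s[5:]  1  'f'
  27  s[5:],s[18:]  1  'f'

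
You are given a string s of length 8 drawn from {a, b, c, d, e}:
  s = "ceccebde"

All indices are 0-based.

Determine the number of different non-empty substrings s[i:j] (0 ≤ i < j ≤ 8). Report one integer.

31

sorted suffixes:
  #0 SA[0]=5  'bde'
  #1 SA[1]=2  'ccebde'
  #2 SA[2]=3  'cebde'
  #3 SA[3]=0  'ceccebde'
  #4 SA[4]=6  'de'
  #5 SA[5]=7  'e'
  #6 SA[6]=4  'ebde'
  #7 SA[7]=1  'eccebde'

SA = [5, 2, 3, 0, 6, 7, 4, 1]
rank  pair      lcp
   1  s[5:],s[2:]  0  ''
   2  s[2:],s[3:]  1  'c'
   3  s[3:],s[0:]  2  'ce'
   4  s[0:],s[6:]  0  ''
   5  s[6:],s[7:]  0  ''
   6  s[7:],s[4:]  1  'e'
   7  s[4:],s[1:]  1  'e'

n(n+1)/2 = 8·9/2 = 36
Σ LCP = 0 + 0 + 1 + 2 + 0 + 0 + 1 + 1 = 5
distinct = 36 − 5 = 31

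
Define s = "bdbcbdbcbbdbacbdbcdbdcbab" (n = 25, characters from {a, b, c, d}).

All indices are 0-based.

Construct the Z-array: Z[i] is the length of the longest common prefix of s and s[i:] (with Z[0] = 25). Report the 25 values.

Z[0]=25
i=1: outside box; Z[1]=0
i=2: outside box; Z[2]=1 scan→box=[2,3)
i=3: outside box; Z[3]=0
i=4: outside box; Z[4]=5 scan→box=[4,9)
i=5: min(r-i=4, Z[1]=0)=0; Z[5]=0
i=6: min(r-i=3, Z[2]=1)=1; Z[6]=1
i=7: min(r-i=2, Z[3]=0)=0; Z[7]=0
i=8: min(r-i=1, Z[4]=5)=1; Z[8]=1
i=9: outside box; Z[9]=3 scan→box=[9,12)
i=10: min(r-i=2, Z[1]=0)=0; Z[10]=0
i=11: min(r-i=1, Z[2]=1)=1; Z[11]=1
i=12: outside box; Z[12]=0
i=13: outside box; Z[13]=0
i=14: outside box; Z[14]=4 scan→box=[14,18)
i=15: min(r-i=3, Z[1]=0)=0; Z[15]=0
i=16: min(r-i=2, Z[2]=1)=1; Z[16]=1
i=17: min(r-i=1, Z[3]=0)=0; Z[17]=0
i=18: outside box; Z[18]=0
i=19: outside box; Z[19]=2 scan→box=[19,21)
i=20: min(r-i=1, Z[1]=0)=0; Z[20]=0
i=21: outside box; Z[21]=0
i=22: outside box; Z[22]=1 scan→box=[22,23)
i=23: outside box; Z[23]=0
i=24: outside box; Z[24]=1 scan→box=[24,25)

[25, 0, 1, 0, 5, 0, 1, 0, 1, 3, 0, 1, 0, 0, 4, 0, 1, 0, 0, 2, 0, 0, 1, 0, 1]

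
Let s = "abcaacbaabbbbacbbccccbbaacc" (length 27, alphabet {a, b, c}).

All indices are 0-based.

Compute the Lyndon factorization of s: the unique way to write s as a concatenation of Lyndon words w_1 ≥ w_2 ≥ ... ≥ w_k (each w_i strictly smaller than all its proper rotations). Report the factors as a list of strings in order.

emit factor 1: 'abc' (i=0, period=3)
emit factor 2: 'aacb' (i=3, period=4)
emit factor 3: 'aabbbbacbbccccbbaacc' (i=7, period=20)

["abc", "aacb", "aabbbbacbbccccbbaacc"]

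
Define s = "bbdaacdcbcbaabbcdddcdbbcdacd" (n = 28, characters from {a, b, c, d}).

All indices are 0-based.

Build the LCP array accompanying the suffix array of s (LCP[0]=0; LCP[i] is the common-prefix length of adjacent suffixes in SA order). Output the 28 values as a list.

[0, 2, 1, 1, 3, 0, 1, 4, 2, 1, 2, 3, 1, 0, 2, 1, 2, 2, 2, 2, 0, 1, 2, 1, 1, 2, 1, 2]

rank→(start, suffix):
  0 → (11, 'aabbcdddcdbbcdacd')
  1 → (3, 'aacdcbcbaabbcdddcdbbcdacd')
  2 → (12, 'abbcdddcdbbcdacd')
  3 → (25, 'acd')
  4 → (4, 'acdcbcbaabbcdddcdbbcdacd')
  5 → (10, 'baabbcdddcdbbcdacd')
  6 → (21, 'bbcdacd')
  7 → (13, 'bbcdddcdbbcdacd')
  8 → (0, 'bbdaacdcbcbaabbcdddcdbbcdacd')
  9 → (8, 'bcbaabbcdddcdbbcdacd')
  10 → (22, 'bcdacd')
  11 → (14, 'bcdddcdbbcdacd')
  12 → (1, 'bdaacdcbcbaabbcdddcdbbcdacd')
  13 → (9, 'cbaabbcdddcdbbcdacd')
  14 → (7, 'cbcbaabbcdddcdbbcdacd')
  15 → (26, 'cd')
  16 → (23, 'cdacd')
  17 → (19, 'cdbbcdacd')
  18 → (5, 'cdcbcbaabbcdddcdbbcdacd')
  19 → (15, 'cdddcdbbcdacd')
  20 → (27, 'd')
  21 → (2, 'daacdcbcbaabbcdddcdbbcdacd')
  22 → (24, 'dacd')
  23 → (20, 'dbbcdacd')
  24 → (6, 'dcbcbaabbcdddcdbbcdacd')
  25 → (18, 'dcdbbcdacd')
  26 → (17, 'ddcdbbcdacd')
  27 → (16, 'dddcdbbcdacd')

SA = [11, 3, 12, 25, 4, 10, 21, 13, 0, 8, 22, 14, 1, 9, 7, 26, 23, 19, 5, 15, 27, 2, 24, 20, 6, 18, 17, 16]
[i] adj suffixes → lcp
  [1] 11/3 → 2 ('aa')
  [2] 3/12 → 1 ('a')
  [3] 12/25 → 1 ('a')
  [4] 25/4 → 3 ('acd')
  [5] 4/10 → 0 ('')
  [6] 10/21 → 1 ('b')
  [7] 21/13 → 4 ('bbcd')
  [8] 13/0 → 2 ('bb')
  [9] 0/8 → 1 ('b')
  [10] 8/22 → 2 ('bc')
  [11] 22/14 → 3 ('bcd')
  [12] 14/1 → 1 ('b')
  [13] 1/9 → 0 ('')
  [14] 9/7 → 2 ('cb')
  [15] 7/26 → 1 ('c')
  [16] 26/23 → 2 ('cd')
  [17] 23/19 → 2 ('cd')
  [18] 19/5 → 2 ('cd')
  [19] 5/15 → 2 ('cd')
  [20] 15/27 → 0 ('')
  [21] 27/2 → 1 ('d')
  [22] 2/24 → 2 ('da')
  [23] 24/20 → 1 ('d')
  [24] 20/6 → 1 ('d')
  [25] 6/18 → 2 ('dc')
  [26] 18/17 → 1 ('d')
  [27] 17/16 → 2 ('dd')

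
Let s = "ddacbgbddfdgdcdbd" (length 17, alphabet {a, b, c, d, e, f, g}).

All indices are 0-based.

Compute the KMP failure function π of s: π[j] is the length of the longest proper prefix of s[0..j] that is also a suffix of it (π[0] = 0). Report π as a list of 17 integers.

π[0] = 0
j=1 s[j]='d': π[1]=1 (border 'd')
j=2 s[j]='a': k: 1→0; π[2]=0 (border '')
j=3 s[j]='c': π[3]=0 (border '')
j=4 s[j]='b': π[4]=0 (border '')
j=5 s[j]='g': π[5]=0 (border '')
j=6 s[j]='b': π[6]=0 (border '')
j=7 s[j]='d': π[7]=1 (border 'd')
j=8 s[j]='d': π[8]=2 (border 'dd')
j=9 s[j]='f': k: 2→1→0; π[9]=0 (border '')
j=10 s[j]='d': π[10]=1 (border 'd')
j=11 s[j]='g': k: 1→0; π[11]=0 (border '')
j=12 s[j]='d': π[12]=1 (border 'd')
j=13 s[j]='c': k: 1→0; π[13]=0 (border '')
j=14 s[j]='d': π[14]=1 (border 'd')
j=15 s[j]='b': k: 1→0; π[15]=0 (border '')
j=16 s[j]='d': π[16]=1 (border 'd')

[0, 1, 0, 0, 0, 0, 0, 1, 2, 0, 1, 0, 1, 0, 1, 0, 1]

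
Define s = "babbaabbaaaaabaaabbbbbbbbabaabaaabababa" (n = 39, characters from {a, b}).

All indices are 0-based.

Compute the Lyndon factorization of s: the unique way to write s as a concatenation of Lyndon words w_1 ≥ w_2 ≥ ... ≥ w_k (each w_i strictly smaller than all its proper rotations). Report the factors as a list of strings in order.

["b", "abb", "aabb", "aaaaabaaabbbbbbbbabaabaaababab", "a"]

emit factor 1: 'b' (i=0, period=1)
emit factor 2: 'abb' (i=1, period=3)
emit factor 3: 'aabb' (i=4, period=4)
emit factor 4: 'aaaaabaaabbbbbbbbabaabaaababab' (i=8, period=30)
emit factor 5: 'a' (i=38, period=1)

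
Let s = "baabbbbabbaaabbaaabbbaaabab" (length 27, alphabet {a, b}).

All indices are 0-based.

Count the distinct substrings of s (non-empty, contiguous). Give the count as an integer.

289

sorted suffixes:
  #0 SA[0]=21  'aaabab'
  #1 SA[1]=10  'aaabbaaabbbaaabab'
  #2 SA[2]=15  'aaabbbaaabab'
  #3 SA[3]=22  'aabab'
  #4 SA[4]=11  'aabbaaabbbaaabab'
  #5 SA[5]=16  'aabbbaaabab'
  #6 SA[6]=1  'aabbbbabbaaabbaaabbbaaabab'
  #7 SA[7]=25  'ab'
  #8 SA[8]=23  'abab'
  #9 SA[9]=7  'abbaaabbaaabbbaaabab'
  #10 SA[10]=12  'abbaaabbbaaabab'
  #11 SA[11]=17  'abbbaaabab'
  #12 SA[12]=2  'abbbbabbaaabbaaabbbaaabab'
  #13 SA[13]=26  'b'
  #14 SA[14]=20  'baaabab'
  #15 SA[15]=9  'baaabbaaabbbaaabab'
  #16 SA[16]=14  'baaabbbaaabab'
  #17 SA[17]=0  'baabbbbabbaaabbaaabbbaaabab'
  #18 SA[18]=24  'bab'
  #19 SA[19]=6  'babbaaabbaaabbbaaabab'
  #20 SA[20]=19  'bbaaabab'
  #21 SA[21]=8  'bbaaabbaaabbbaaabab'
  #22 SA[22]=13  'bbaaabbbaaabab'
  #23 SA[23]=5  'bbabbaaabbaaabbbaaabab'
  #24 SA[24]=18  'bbbaaabab'
  #25 SA[25]=4  'bbbabbaaabbaaabbbaaabab'
  #26 SA[26]=3  'bbbbabbaaabbaaabbbaaabab'

SA = [21, 10, 15, 22, 11, 16, 1, 25, 23, 7, 12, 17, 2, 26, 20, 9, 14, 0, 24, 6, 19, 8, 13, 5, 18, 4, 3]
i: (SA[i-1],SA[i]) lcp shared
  1: (21,10) 4 'aaab'
  2: (10,15) 5 'aaabb'
  3: (15,22) 2 'aa'
  4: (22,11) 3 'aab'
  5: (11,16) 4 'aabb'
  6: (16,1) 5 'aabbb'
  7: (1,25) 1 'a'
  8: (25,23) 2 'ab'
  9: (23,7) 2 'ab'
  10: (7,12) 8 'abbaaabb'
  11: (12,17) 3 'abb'
  12: (17,2) 4 'abbb'
  13: (2,26) 0 ''
  14: (26,20) 1 'b'
  15: (20,9) 5 'baaab'
  16: (9,14) 6 'baaabb'
  17: (14,0) 3 'baa'
  18: (0,24) 2 'ba'
  19: (24,6) 3 'bab'
  20: (6,19) 1 'b'
  21: (19,8) 6 'bbaaab'
  22: (8,13) 7 'bbaaabb'
  23: (13,5) 3 'bba'
  24: (5,18) 2 'bb'
  25: (18,4) 4 'bbba'
  26: (4,3) 3 'bbb'

n(n+1)/2 = 27·28/2 = 378
Σ LCP = 0 + 4 + 5 + 2 + 3 + 4 + 5 + 1 + 2 + 2 + 8 + 3 + 4 + 0 + 1 + 5 + 6 + 3 + 2 + 3 + 1 + 6 + 7 + 3 + 2 + 4 + 3 = 89
distinct = 378 − 89 = 289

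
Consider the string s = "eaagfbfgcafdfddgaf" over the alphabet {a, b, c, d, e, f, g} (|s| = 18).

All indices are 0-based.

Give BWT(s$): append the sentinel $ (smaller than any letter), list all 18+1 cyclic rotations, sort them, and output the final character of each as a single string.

rank  rotation             last
    0  $eaagfbfgcafdfddgaf  f
    1  aagfbfgcafdfddgaf$e  e
    2  af$eaagfbfgcafdfddg  g
    3  afdfddgaf$eaagfbfgc  c
    4  agfbfgcafdfddgaf$ea  a
    5  bfgcafdfddgaf$eaagf  f
    6  cafdfddgaf$eaagfbfg  g
    7  ddgaf$eaagfbfgcafdf  f
    8  dfddgaf$eaagfbfgcaf  f
    9  dgaf$eaagfbfgcafdfd  d
   10  eaagfbfgcafdfddgaf$  $
   11  f$eaagfbfgcafdfddga  a
   12  fbfgcafdfddgaf$eaag  g
   13  fddgaf$eaagfbfgcafd  d
   14  fdfddgaf$eaagfbfgca  a
   15  fgcafdfddgaf$eaagfb  b
   16  gaf$eaagfbfgcafdfdd  d
   17  gcafdfddgaf$eaagfbf  f
   18  gfbfgcafdfddgaf$eaa  a

fegcafgffd$agdabdfa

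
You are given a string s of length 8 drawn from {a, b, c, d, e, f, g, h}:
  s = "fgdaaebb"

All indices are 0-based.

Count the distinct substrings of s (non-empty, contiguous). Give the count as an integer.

34

rank→(start, suffix):
  0 → (3, 'aaebb')
  1 → (4, 'aebb')
  2 → (7, 'b')
  3 → (6, 'bb')
  4 → (2, 'daaebb')
  5 → (5, 'ebb')
  6 → (0, 'fgdaaebb')
  7 → (1, 'gdaaebb')

SA = [3, 4, 7, 6, 2, 5, 0, 1]
i: (SA[i-1],SA[i]) lcp shared
  1: (3,4) 1 'a'
  2: (4,7) 0 ''
  3: (7,6) 1 'b'
  4: (6,2) 0 ''
  5: (2,5) 0 ''
  6: (5,0) 0 ''
  7: (0,1) 0 ''

n(n+1)/2 = 8·9/2 = 36
Σ LCP = 0 + 1 + 0 + 1 + 0 + 0 + 0 + 0 = 2
distinct = 36 − 2 = 34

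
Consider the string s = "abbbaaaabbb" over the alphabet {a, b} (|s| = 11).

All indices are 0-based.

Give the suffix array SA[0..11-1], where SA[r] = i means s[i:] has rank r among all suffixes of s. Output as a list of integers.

rank | idx | suffix
   0 |   4 | aaaabbb
   1 |   5 | aaabbb
   2 |   6 | aabbb
   3 |   7 | abbb
   4 |   0 | abbbaaaabbb
   5 |  10 | b
   6 |   3 | baaaabbb
   7 |   9 | bb
   8 |   2 | bbaaaabbb
   9 |   8 | bbb
  10 |   1 | bbbaaaabbb

[4, 5, 6, 7, 0, 10, 3, 9, 2, 8, 1]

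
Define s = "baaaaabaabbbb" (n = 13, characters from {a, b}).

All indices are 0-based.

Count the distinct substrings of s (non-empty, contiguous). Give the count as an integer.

66

rank | idx | suffix
   0 |   1 | aaaaabaabbbb
   1 |   2 | aaaabaabbbb
   2 |   3 | aaabaabbbb
   3 |   4 | aabaabbbb
   4 |   7 | aabbbb
   5 |   5 | abaabbbb
   6 |   8 | abbbb
   7 |  12 | b
   8 |   0 | baaaaabaabbbb
   9 |   6 | baabbbb
  10 |  11 | bb
  11 |  10 | bbb
  12 |   9 | bbbb

SA = [1, 2, 3, 4, 7, 5, 8, 12, 0, 6, 11, 10, 9]
rank  pair      lcp
   1  s[1:],s[2:]  4  'aaaa'
   2  s[2:],s[3:]  3  'aaa'
   3  s[3:],s[4:]  2  'aa'
   4  s[4:],s[7:]  3  'aab'
   5  s[7:],s[5:]  1  'a'
   6  s[5:],s[8:]  2  'ab'
   7  s[8:],s[12:]  0  ''
   8  s[12:],s[0:]  1  'b'
   9  s[0:],s[6:]  3  'baa'
  10  s[6:],s[11:]  1  'b'
  11  s[11:],s[10:]  2  'bb'
  12  s[10:],s[9:]  3  'bbb'

n(n+1)/2 = 13·14/2 = 91
Σ LCP = 0 + 4 + 3 + 2 + 3 + 1 + 2 + 0 + 1 + 3 + 1 + 2 + 3 = 25
distinct = 91 − 25 = 66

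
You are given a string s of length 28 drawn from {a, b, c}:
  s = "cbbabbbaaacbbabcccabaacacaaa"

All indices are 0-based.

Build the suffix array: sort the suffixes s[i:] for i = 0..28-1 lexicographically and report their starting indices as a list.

[27, 26, 25, 7, 20, 8, 18, 3, 13, 23, 21, 9, 6, 19, 2, 12, 5, 1, 11, 4, 14, 24, 17, 22, 0, 10, 16, 15]

rank→(start, suffix):
  0 → (27, 'a')
  1 → (26, 'aa')
  2 → (25, 'aaa')
  3 → (7, 'aaacbbabcccabaacacaaa')
  4 → (20, 'aacacaaa')
  5 → (8, 'aacbbabcccabaacacaaa')
  6 → (18, 'abaacacaaa')
  7 → (3, 'abbbaaacbbabcccabaacacaaa')
  8 → (13, 'abcccabaacacaaa')
  9 → (23, 'acaaa')
  10 → (21, 'acacaaa')
  11 → (9, 'acbbabcccabaacacaaa')
  12 → (6, 'baaacbbabcccabaacacaaa')
  13 → (19, 'baacacaaa')
  14 → (2, 'babbbaaacbbabcccabaacacaaa')
  15 → (12, 'babcccabaacacaaa')
  16 → (5, 'bbaaacbbabcccabaacacaaa')
  17 → (1, 'bbabbbaaacbbabcccabaacacaaa')
  18 → (11, 'bbabcccabaacacaaa')
  19 → (4, 'bbbaaacbbabcccabaacacaaa')
  20 → (14, 'bcccabaacacaaa')
  21 → (24, 'caaa')
  22 → (17, 'cabaacacaaa')
  23 → (22, 'cacaaa')
  24 → (0, 'cbbabbbaaacbbabcccabaacacaaa')
  25 → (10, 'cbbabcccabaacacaaa')
  26 → (16, 'ccabaacacaaa')
  27 → (15, 'cccabaacacaaa')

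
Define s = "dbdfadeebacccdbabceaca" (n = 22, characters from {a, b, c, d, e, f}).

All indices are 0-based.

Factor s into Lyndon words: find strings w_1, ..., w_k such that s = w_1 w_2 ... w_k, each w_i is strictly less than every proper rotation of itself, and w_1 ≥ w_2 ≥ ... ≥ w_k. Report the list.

["d", "bdf", "adeeb", "acccdb", "abceac", "a"]

emit factor 1: 'd' (i=0, period=1)
emit factor 2: 'bdf' (i=1, period=3)
emit factor 3: 'adeeb' (i=4, period=5)
emit factor 4: 'acccdb' (i=9, period=6)
emit factor 5: 'abceac' (i=15, period=6)
emit factor 6: 'a' (i=21, period=1)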